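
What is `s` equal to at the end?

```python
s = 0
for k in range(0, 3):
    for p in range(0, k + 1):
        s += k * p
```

k=0,p=0: s = 0+0 = 0
k=1,p=0: s = 0+0 = 0
k=1,p=1: s = 0+1 = 1
k=2,p=0: s = 1+0 = 1
k=2,p=1: s = 1+2 = 3
k=2,p=2: s = 3+4 = 7

7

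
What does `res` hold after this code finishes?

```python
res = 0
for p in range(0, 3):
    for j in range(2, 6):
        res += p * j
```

p=0,j=2: res = 0+0 = 0
p=0,j=3: res = 0+0 = 0
p=0,j=4: res = 0+0 = 0
p=0,j=5: res = 0+0 = 0
p=1,j=2: res = 0+2 = 2
p=1,j=3: res = 2+3 = 5
p=1,j=4: res = 5+4 = 9
p=1,j=5: res = 9+5 = 14
p=2,j=2: res = 14+4 = 18
p=2,j=3: res = 18+6 = 24
p=2,j=4: res = 24+8 = 32
p=2,j=5: res = 32+10 = 42

42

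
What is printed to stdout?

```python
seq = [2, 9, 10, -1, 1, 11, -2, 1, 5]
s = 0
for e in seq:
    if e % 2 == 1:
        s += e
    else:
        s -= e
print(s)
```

16

e=2: not odd, s = 0-2 = -2
e=9: odd, s = (-2)+9 = 7
e=10: not odd, s = 7-10 = -3
e=-1: odd, s = (-3)+(-1) = -4
e=1: odd, s = (-4)+1 = -3
e=11: odd, s = (-3)+11 = 8
e=-2: not odd, s = 8-(-2) = 10
e=1: odd, s = 10+1 = 11
e=5: odd, s = 11+5 = 16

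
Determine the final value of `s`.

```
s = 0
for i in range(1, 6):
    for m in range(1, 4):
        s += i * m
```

90

i=1,m=1: s = 0+1 = 1
i=1,m=2: s = 1+2 = 3
i=1,m=3: s = 3+3 = 6
i=2,m=1: s = 6+2 = 8
i=2,m=2: s = 8+4 = 12
i=2,m=3: s = 12+6 = 18
i=3,m=1: s = 18+3 = 21
i=3,m=2: s = 21+6 = 27
i=3,m=3: s = 27+9 = 36
i=4,m=1: s = 36+4 = 40
i=4,m=2: s = 40+8 = 48
i=4,m=3: s = 48+12 = 60
i=5,m=1: s = 60+5 = 65
i=5,m=2: s = 65+10 = 75
i=5,m=3: s = 75+15 = 90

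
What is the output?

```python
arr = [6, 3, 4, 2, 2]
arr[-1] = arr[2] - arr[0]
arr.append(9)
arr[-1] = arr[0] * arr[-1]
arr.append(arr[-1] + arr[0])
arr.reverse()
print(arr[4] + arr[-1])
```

arr[-1] = arr[2]-arr[0] = 4-6 = -2 → [6, 3, 4, 2, -2]
append 9 → [6, 3, 4, 2, -2, 9]
arr[-1] = arr[0]*arr[-1] = 6*9 = 54 → [6, 3, 4, 2, -2, 54]
append arr[-1]+arr[0] = 54+6 = 60 → [6, 3, 4, 2, -2, 54, 60]
reverse → [60, 54, -2, 2, 4, 3, 6]
arr[4]+arr[-1] = 4+6 = 10

10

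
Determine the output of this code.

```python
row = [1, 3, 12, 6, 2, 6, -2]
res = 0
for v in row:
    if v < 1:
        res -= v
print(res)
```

2

v=1: not <1
v=3: not <1
v=12: not <1
v=6: not <1
v=2: not <1
v=6: not <1
v=-2: <1, res = 0-(-2) = 2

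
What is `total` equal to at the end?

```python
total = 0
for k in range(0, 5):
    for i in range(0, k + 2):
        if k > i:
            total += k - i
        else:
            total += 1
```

k=0,i=0: not 0>0, total = 0+1 = 1
k=0,i=1: not 0>1, total = 1+1 = 2
k=1,i=0: 1>0, total = 2+1 = 3
k=1,i=1: not 1>1, total = 3+1 = 4
k=1,i=2: not 1>2, total = 4+1 = 5
k=2,i=0: 2>0, total = 5+2 = 7
k=2,i=1: 2>1, total = 7+1 = 8
k=2,i=2: not 2>2, total = 8+1 = 9
k=2,i=3: not 2>3, total = 9+1 = 10
k=3,i=0: 3>0, total = 10+3 = 13
k=3,i=1: 3>1, total = 13+2 = 15
k=3,i=2: 3>2, total = 15+1 = 16
k=3,i=3: not 3>3, total = 16+1 = 17
k=3,i=4: not 3>4, total = 17+1 = 18
k=4,i=0: 4>0, total = 18+4 = 22
k=4,i=1: 4>1, total = 22+3 = 25
k=4,i=2: 4>2, total = 25+2 = 27
k=4,i=3: 4>3, total = 27+1 = 28
k=4,i=4: not 4>4, total = 28+1 = 29
k=4,i=5: not 4>5, total = 29+1 = 30

30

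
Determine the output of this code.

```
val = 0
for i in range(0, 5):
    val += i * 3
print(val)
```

30

i=0: val = 0+0*3 = 0
i=1: val = 0+1*3 = 3
i=2: val = 3+2*3 = 9
i=3: val = 9+3*3 = 18
i=4: val = 18+4*3 = 30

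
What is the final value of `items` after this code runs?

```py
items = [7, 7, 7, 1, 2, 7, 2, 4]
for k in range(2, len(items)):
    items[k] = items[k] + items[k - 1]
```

k=2: items[2] = 7+7 = 14 → [7, 7, 14, 1, 2, 7, 2, 4]
k=3: items[3] = 1+14 = 15 → [7, 7, 14, 15, 2, 7, 2, 4]
k=4: items[4] = 2+15 = 17 → [7, 7, 14, 15, 17, 7, 2, 4]
k=5: items[5] = 7+17 = 24 → [7, 7, 14, 15, 17, 24, 2, 4]
k=6: items[6] = 2+24 = 26 → [7, 7, 14, 15, 17, 24, 26, 4]
k=7: items[7] = 4+26 = 30 → [7, 7, 14, 15, 17, 24, 26, 30]

[7, 7, 14, 15, 17, 24, 26, 30]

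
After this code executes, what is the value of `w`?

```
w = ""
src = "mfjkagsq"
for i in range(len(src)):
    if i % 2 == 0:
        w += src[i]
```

i=0: add 'm' → 'm'
i=1: skip
i=2: add 'j' → 'mj'
i=3: skip
i=4: add 'a' → 'mja'
i=5: skip
i=6: add 's' → 'mjas'
i=7: skip

'mjas'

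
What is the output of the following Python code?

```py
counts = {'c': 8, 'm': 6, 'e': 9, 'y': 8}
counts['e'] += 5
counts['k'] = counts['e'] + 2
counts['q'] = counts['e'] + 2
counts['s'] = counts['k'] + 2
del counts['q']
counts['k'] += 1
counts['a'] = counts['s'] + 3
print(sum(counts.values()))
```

counts['e'] = 9+5 = 14 → {'c': 8, 'm': 6, 'e': 14, 'y': 8}
counts['k'] = counts['e']+2 = 16 → {'c': 8, 'm': 6, 'e': 14, 'y': 8, 'k': 16}
counts['q'] = counts['e']+2 = 16 → {'c': 8, 'm': 6, 'e': 14, 'y': 8, 'k': 16, 'q': 16}
counts['s'] = counts['k']+2 = 18 → {'c': 8, 'm': 6, 'e': 14, 'y': 8, 'k': 16, 'q': 16, 's': 18}
del 'q' → {'c': 8, 'm': 6, 'e': 14, 'y': 8, 'k': 16, 's': 18}
counts['k'] = 16+1 = 17 → {'c': 8, 'm': 6, 'e': 14, 'y': 8, 'k': 17, 's': 18}
counts['a'] = counts['s']+3 = 21 → {'c': 8, 'm': 6, 'e': 14, 'y': 8, 'k': 17, 's': 18, 'a': 21}
sum of values = 92

92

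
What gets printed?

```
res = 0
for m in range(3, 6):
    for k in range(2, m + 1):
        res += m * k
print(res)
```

m=3,k=2: res = 0+6 = 6
m=3,k=3: res = 6+9 = 15
m=4,k=2: res = 15+8 = 23
m=4,k=3: res = 23+12 = 35
m=4,k=4: res = 35+16 = 51
m=5,k=2: res = 51+10 = 61
m=5,k=3: res = 61+15 = 76
m=5,k=4: res = 76+20 = 96
m=5,k=5: res = 96+25 = 121

121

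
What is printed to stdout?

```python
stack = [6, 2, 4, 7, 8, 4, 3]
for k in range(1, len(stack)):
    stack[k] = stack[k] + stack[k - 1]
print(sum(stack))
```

137

k=1: stack[1] = 2+6 = 8 → [6, 8, 4, 7, 8, 4, 3]
k=2: stack[2] = 4+8 = 12 → [6, 8, 12, 7, 8, 4, 3]
k=3: stack[3] = 7+12 = 19 → [6, 8, 12, 19, 8, 4, 3]
k=4: stack[4] = 8+19 = 27 → [6, 8, 12, 19, 27, 4, 3]
k=5: stack[5] = 4+27 = 31 → [6, 8, 12, 19, 27, 31, 3]
k=6: stack[6] = 3+31 = 34 → [6, 8, 12, 19, 27, 31, 34]
sum = 137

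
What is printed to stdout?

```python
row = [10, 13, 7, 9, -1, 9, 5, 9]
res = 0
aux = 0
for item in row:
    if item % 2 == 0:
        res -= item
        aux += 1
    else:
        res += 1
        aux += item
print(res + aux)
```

49

item=10: even, res = 0-10 = -10; aux=1
item=13: not even, res = (-10)+1 = -9; aux=14
item=7: not even, res = (-9)+1 = -8; aux=21
item=9: not even, res = (-8)+1 = -7; aux=30
item=-1: not even, res = (-7)+1 = -6; aux=29
item=9: not even, res = (-6)+1 = -5; aux=38
item=5: not even, res = (-5)+1 = -4; aux=43
item=9: not even, res = (-4)+1 = -3; aux=52
res+aux = (-3)+52 = 49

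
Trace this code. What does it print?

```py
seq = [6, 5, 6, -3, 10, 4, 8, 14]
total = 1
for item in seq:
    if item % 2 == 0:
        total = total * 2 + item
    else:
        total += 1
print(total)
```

526

item=6: even, total = 1*2+6 = 8
item=5: not even, total = 8+1 = 9
item=6: even, total = 9*2+6 = 24
item=-3: not even, total = 24+1 = 25
item=10: even, total = 25*2+10 = 60
item=4: even, total = 60*2+4 = 124
item=8: even, total = 124*2+8 = 256
item=14: even, total = 256*2+14 = 526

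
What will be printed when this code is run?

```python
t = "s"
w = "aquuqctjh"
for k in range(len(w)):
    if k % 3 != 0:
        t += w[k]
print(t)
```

k=0: skip
k=1: add 'q' → 'sq'
k=2: add 'u' → 'squ'
k=3: skip
k=4: add 'q' → 'squq'
k=5: add 'c' → 'squqc'
k=6: skip
k=7: add 'j' → 'squqcj'
k=8: add 'h' → 'squqcjh'

squqcjh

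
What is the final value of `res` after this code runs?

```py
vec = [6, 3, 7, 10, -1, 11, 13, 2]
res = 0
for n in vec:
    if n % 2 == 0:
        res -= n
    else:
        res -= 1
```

n=6: even, res = 0-6 = -6
n=3: not even, res = (-6)-1 = -7
n=7: not even, res = (-7)-1 = -8
n=10: even, res = (-8)-10 = -18
n=-1: not even, res = (-18)-1 = -19
n=11: not even, res = (-19)-1 = -20
n=13: not even, res = (-20)-1 = -21
n=2: even, res = (-21)-2 = -23

-23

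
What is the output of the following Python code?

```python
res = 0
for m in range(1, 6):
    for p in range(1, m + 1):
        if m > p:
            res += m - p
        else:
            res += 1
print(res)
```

25

m=1,p=1: not 1>1, res = 0+1 = 1
m=2,p=1: 2>1, res = 1+1 = 2
m=2,p=2: not 2>2, res = 2+1 = 3
m=3,p=1: 3>1, res = 3+2 = 5
m=3,p=2: 3>2, res = 5+1 = 6
m=3,p=3: not 3>3, res = 6+1 = 7
m=4,p=1: 4>1, res = 7+3 = 10
m=4,p=2: 4>2, res = 10+2 = 12
m=4,p=3: 4>3, res = 12+1 = 13
m=4,p=4: not 4>4, res = 13+1 = 14
m=5,p=1: 5>1, res = 14+4 = 18
m=5,p=2: 5>2, res = 18+3 = 21
m=5,p=3: 5>3, res = 21+2 = 23
m=5,p=4: 5>4, res = 23+1 = 24
m=5,p=5: not 5>5, res = 24+1 = 25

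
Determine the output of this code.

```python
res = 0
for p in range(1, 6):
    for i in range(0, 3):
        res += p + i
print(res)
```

60

p=1,i=0: res = 0+1 = 1
p=1,i=1: res = 1+2 = 3
p=1,i=2: res = 3+3 = 6
p=2,i=0: res = 6+2 = 8
p=2,i=1: res = 8+3 = 11
p=2,i=2: res = 11+4 = 15
p=3,i=0: res = 15+3 = 18
p=3,i=1: res = 18+4 = 22
p=3,i=2: res = 22+5 = 27
p=4,i=0: res = 27+4 = 31
p=4,i=1: res = 31+5 = 36
p=4,i=2: res = 36+6 = 42
p=5,i=0: res = 42+5 = 47
p=5,i=1: res = 47+6 = 53
p=5,i=2: res = 53+7 = 60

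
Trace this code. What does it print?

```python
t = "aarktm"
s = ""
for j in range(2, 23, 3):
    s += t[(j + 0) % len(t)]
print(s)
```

rmrmrmr

j=2: add t[2]='r' → 'r'
j=5: add t[5]='m' → 'rm'
j=8: add t[2]='r' → 'rmr'
j=11: add t[5]='m' → 'rmrm'
j=14: add t[2]='r' → 'rmrmr'
j=17: add t[5]='m' → 'rmrmrm'
j=20: add t[2]='r' → 'rmrmrmr'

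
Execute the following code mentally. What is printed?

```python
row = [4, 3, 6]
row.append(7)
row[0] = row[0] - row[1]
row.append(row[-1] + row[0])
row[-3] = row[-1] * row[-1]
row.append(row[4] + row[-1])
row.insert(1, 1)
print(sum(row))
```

append 7 → [4, 3, 6, 7]
row[0] = row[0]-row[1] = 4-3 = 1 → [1, 3, 6, 7]
append row[-1]+row[0] = 7+1 = 8 → [1, 3, 6, 7, 8]
row[-3] = row[-1]*row[-1] = 8*8 = 64 → [1, 3, 64, 7, 8]
append row[4]+row[-1] = 8+8 = 16 → [1, 3, 64, 7, 8, 16]
insert 1 at 1 → [1, 1, 3, 64, 7, 8, 16]
sum = 100

100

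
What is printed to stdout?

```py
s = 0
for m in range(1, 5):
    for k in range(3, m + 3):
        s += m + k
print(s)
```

70

m=1,k=3: s = 0+4 = 4
m=2,k=3: s = 4+5 = 9
m=2,k=4: s = 9+6 = 15
m=3,k=3: s = 15+6 = 21
m=3,k=4: s = 21+7 = 28
m=3,k=5: s = 28+8 = 36
m=4,k=3: s = 36+7 = 43
m=4,k=4: s = 43+8 = 51
m=4,k=5: s = 51+9 = 60
m=4,k=6: s = 60+10 = 70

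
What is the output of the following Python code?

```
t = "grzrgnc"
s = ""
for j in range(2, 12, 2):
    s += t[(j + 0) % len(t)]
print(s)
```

zgcrr

j=2: add t[2]='z' → 'z'
j=4: add t[4]='g' → 'zg'
j=6: add t[6]='c' → 'zgc'
j=8: add t[1]='r' → 'zgcr'
j=10: add t[3]='r' → 'zgcrr'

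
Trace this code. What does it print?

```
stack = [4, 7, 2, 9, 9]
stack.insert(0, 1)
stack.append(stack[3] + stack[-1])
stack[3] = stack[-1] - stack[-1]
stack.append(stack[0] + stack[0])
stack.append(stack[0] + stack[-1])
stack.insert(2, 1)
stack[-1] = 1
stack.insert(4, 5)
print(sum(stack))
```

insert 1 at 0 → [1, 4, 7, 2, 9, 9]
append stack[3]+stack[-1] = 2+9 = 11 → [1, 4, 7, 2, 9, 9, 11]
stack[3] = stack[-1]-stack[-1] = 11-11 = 0 → [1, 4, 7, 0, 9, 9, 11]
append stack[0]+stack[0] = 1+1 = 2 → [1, 4, 7, 0, 9, 9, 11, 2]
append stack[0]+stack[-1] = 1+2 = 3 → [1, 4, 7, 0, 9, 9, 11, 2, 3]
insert 1 at 2 → [1, 4, 1, 7, 0, 9, 9, 11, 2, 3]
stack[-1] = 1 → [1, 4, 1, 7, 0, 9, 9, 11, 2, 1]
insert 5 at 4 → [1, 4, 1, 7, 5, 0, 9, 9, 11, 2, 1]
sum = 50

50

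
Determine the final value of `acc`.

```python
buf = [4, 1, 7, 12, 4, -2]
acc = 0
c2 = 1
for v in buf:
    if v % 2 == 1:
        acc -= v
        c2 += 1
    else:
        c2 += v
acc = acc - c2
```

-29

v=4: not odd; c2=5
v=1: odd, acc = 0-1 = -1; c2=6
v=7: odd, acc = (-1)-7 = -8; c2=7
v=12: not odd; c2=19
v=4: not odd; c2=23
v=-2: not odd; c2=21
acc-c2 = (-8)-21 = -29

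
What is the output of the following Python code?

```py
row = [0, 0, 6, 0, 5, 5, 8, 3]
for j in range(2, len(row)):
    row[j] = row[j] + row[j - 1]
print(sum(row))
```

j=2: row[2] = 6+0 = 6 → [0, 0, 6, 0, 5, 5, 8, 3]
j=3: row[3] = 0+6 = 6 → [0, 0, 6, 6, 5, 5, 8, 3]
j=4: row[4] = 5+6 = 11 → [0, 0, 6, 6, 11, 5, 8, 3]
j=5: row[5] = 5+11 = 16 → [0, 0, 6, 6, 11, 16, 8, 3]
j=6: row[6] = 8+16 = 24 → [0, 0, 6, 6, 11, 16, 24, 3]
j=7: row[7] = 3+24 = 27 → [0, 0, 6, 6, 11, 16, 24, 27]
sum = 90

90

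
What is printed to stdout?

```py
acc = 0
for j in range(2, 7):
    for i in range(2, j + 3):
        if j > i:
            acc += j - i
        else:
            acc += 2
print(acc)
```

j=2,i=2: not 2>2, acc = 0+2 = 2
j=2,i=3: not 2>3, acc = 2+2 = 4
j=2,i=4: not 2>4, acc = 4+2 = 6
j=3,i=2: 3>2, acc = 6+1 = 7
j=3,i=3: not 3>3, acc = 7+2 = 9
j=3,i=4: not 3>4, acc = 9+2 = 11
j=3,i=5: not 3>5, acc = 11+2 = 13
j=4,i=2: 4>2, acc = 13+2 = 15
j=4,i=3: 4>3, acc = 15+1 = 16
j=4,i=4: not 4>4, acc = 16+2 = 18
j=4,i=5: not 4>5, acc = 18+2 = 20
j=4,i=6: not 4>6, acc = 20+2 = 22
j=5,i=2: 5>2, acc = 22+3 = 25
j=5,i=3: 5>3, acc = 25+2 = 27
j=5,i=4: 5>4, acc = 27+1 = 28
j=5,i=5: not 5>5, acc = 28+2 = 30
j=5,i=6: not 5>6, acc = 30+2 = 32
j=5,i=7: not 5>7, acc = 32+2 = 34
j=6,i=2: 6>2, acc = 34+4 = 38
j=6,i=3: 6>3, acc = 38+3 = 41
j=6,i=4: 6>4, acc = 41+2 = 43
j=6,i=5: 6>5, acc = 43+1 = 44
j=6,i=6: not 6>6, acc = 44+2 = 46
j=6,i=7: not 6>7, acc = 46+2 = 48
j=6,i=8: not 6>8, acc = 48+2 = 50

50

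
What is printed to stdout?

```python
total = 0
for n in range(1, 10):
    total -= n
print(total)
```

n=1: total = 0-1 = -1
n=2: total = (-1)-2 = -3
n=3: total = (-3)-3 = -6
n=4: total = (-6)-4 = -10
n=5: total = (-10)-5 = -15
n=6: total = (-15)-6 = -21
n=7: total = (-21)-7 = -28
n=8: total = (-28)-8 = -36
n=9: total = (-36)-9 = -45

-45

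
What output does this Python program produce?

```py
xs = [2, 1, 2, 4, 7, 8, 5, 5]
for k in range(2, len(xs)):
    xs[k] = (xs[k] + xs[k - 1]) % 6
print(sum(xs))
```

k=2: xs[2] = (2+1)%6 = 3 → [2, 1, 3, 4, 7, 8, 5, 5]
k=3: xs[3] = (4+3)%6 = 1 → [2, 1, 3, 1, 7, 8, 5, 5]
k=4: xs[4] = (7+1)%6 = 2 → [2, 1, 3, 1, 2, 8, 5, 5]
k=5: xs[5] = (8+2)%6 = 4 → [2, 1, 3, 1, 2, 4, 5, 5]
k=6: xs[6] = (5+4)%6 = 3 → [2, 1, 3, 1, 2, 4, 3, 5]
k=7: xs[7] = (5+3)%6 = 2 → [2, 1, 3, 1, 2, 4, 3, 2]
sum = 18

18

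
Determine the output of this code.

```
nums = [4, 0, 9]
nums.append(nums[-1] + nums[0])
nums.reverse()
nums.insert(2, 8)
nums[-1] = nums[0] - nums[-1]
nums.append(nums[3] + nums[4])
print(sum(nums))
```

48

append nums[-1]+nums[0] = 9+4 = 13 → [4, 0, 9, 13]
reverse → [13, 9, 0, 4]
insert 8 at 2 → [13, 9, 8, 0, 4]
nums[-1] = nums[0]-nums[-1] = 13-4 = 9 → [13, 9, 8, 0, 9]
append nums[3]+nums[4] = 0+9 = 9 → [13, 9, 8, 0, 9, 9]
sum = 48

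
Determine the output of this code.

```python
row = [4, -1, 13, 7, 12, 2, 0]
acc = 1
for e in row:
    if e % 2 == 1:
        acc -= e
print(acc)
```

-18

e=4: not odd
e=-1: odd, acc = 1-(-1) = 2
e=13: odd, acc = 2-13 = -11
e=7: odd, acc = (-11)-7 = -18
e=12: not odd
e=2: not odd
e=0: not odd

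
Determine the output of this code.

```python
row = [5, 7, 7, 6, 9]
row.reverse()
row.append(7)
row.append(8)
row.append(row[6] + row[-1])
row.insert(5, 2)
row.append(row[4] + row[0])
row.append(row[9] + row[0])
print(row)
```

[9, 6, 7, 7, 5, 2, 7, 8, 16, 14, 23]

reverse → [9, 6, 7, 7, 5]
append 7 → [9, 6, 7, 7, 5, 7]
append 8 → [9, 6, 7, 7, 5, 7, 8]
append row[6]+row[-1] = 8+8 = 16 → [9, 6, 7, 7, 5, 7, 8, 16]
insert 2 at 5 → [9, 6, 7, 7, 5, 2, 7, 8, 16]
append row[4]+row[0] = 5+9 = 14 → [9, 6, 7, 7, 5, 2, 7, 8, 16, 14]
append row[9]+row[0] = 14+9 = 23 → [9, 6, 7, 7, 5, 2, 7, 8, 16, 14, 23]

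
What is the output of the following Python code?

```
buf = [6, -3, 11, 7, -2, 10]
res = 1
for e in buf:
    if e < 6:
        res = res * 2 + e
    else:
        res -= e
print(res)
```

e=6: not <6, res = 1-6 = -5
e=-3: <6, res = (-5)*2+(-3) = -13
e=11: not <6, res = (-13)-11 = -24
e=7: not <6, res = (-24)-7 = -31
e=-2: <6, res = (-31)*2+(-2) = -64
e=10: not <6, res = (-64)-10 = -74

-74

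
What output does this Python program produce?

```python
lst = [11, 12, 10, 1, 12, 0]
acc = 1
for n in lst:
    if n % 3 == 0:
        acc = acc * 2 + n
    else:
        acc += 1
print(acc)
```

96

n=11: not %3==0, acc = 1+1 = 2
n=12: %3==0, acc = 2*2+12 = 16
n=10: not %3==0, acc = 16+1 = 17
n=1: not %3==0, acc = 17+1 = 18
n=12: %3==0, acc = 18*2+12 = 48
n=0: %3==0, acc = 48*2+0 = 96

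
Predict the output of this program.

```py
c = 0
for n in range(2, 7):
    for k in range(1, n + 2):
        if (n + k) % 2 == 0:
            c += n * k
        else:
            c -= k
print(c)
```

110

n=2,k=1: odd sum, c = 0-1 = -1
n=2,k=2: even sum, c = (-1)+4 = 3
n=2,k=3: odd sum, c = 3-3 = 0
n=3,k=1: even sum, c = 0+3 = 3
n=3,k=2: odd sum, c = 3-2 = 1
n=3,k=3: even sum, c = 1+9 = 10
n=3,k=4: odd sum, c = 10-4 = 6
n=4,k=1: odd sum, c = 6-1 = 5
n=4,k=2: even sum, c = 5+8 = 13
n=4,k=3: odd sum, c = 13-3 = 10
n=4,k=4: even sum, c = 10+16 = 26
n=4,k=5: odd sum, c = 26-5 = 21
n=5,k=1: even sum, c = 21+5 = 26
n=5,k=2: odd sum, c = 26-2 = 24
n=5,k=3: even sum, c = 24+15 = 39
n=5,k=4: odd sum, c = 39-4 = 35
n=5,k=5: even sum, c = 35+25 = 60
n=5,k=6: odd sum, c = 60-6 = 54
n=6,k=1: odd sum, c = 54-1 = 53
n=6,k=2: even sum, c = 53+12 = 65
n=6,k=3: odd sum, c = 65-3 = 62
n=6,k=4: even sum, c = 62+24 = 86
n=6,k=5: odd sum, c = 86-5 = 81
n=6,k=6: even sum, c = 81+36 = 117
n=6,k=7: odd sum, c = 117-7 = 110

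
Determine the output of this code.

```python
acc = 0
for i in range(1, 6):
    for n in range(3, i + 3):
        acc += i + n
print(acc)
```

i=1,n=3: acc = 0+4 = 4
i=2,n=3: acc = 4+5 = 9
i=2,n=4: acc = 9+6 = 15
i=3,n=3: acc = 15+6 = 21
i=3,n=4: acc = 21+7 = 28
i=3,n=5: acc = 28+8 = 36
i=4,n=3: acc = 36+7 = 43
i=4,n=4: acc = 43+8 = 51
i=4,n=5: acc = 51+9 = 60
i=4,n=6: acc = 60+10 = 70
i=5,n=3: acc = 70+8 = 78
i=5,n=4: acc = 78+9 = 87
i=5,n=5: acc = 87+10 = 97
i=5,n=6: acc = 97+11 = 108
i=5,n=7: acc = 108+12 = 120

120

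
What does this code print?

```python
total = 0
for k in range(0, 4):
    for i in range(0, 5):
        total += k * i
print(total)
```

k=0,i=0: total = 0+0 = 0
k=0,i=1: total = 0+0 = 0
k=0,i=2: total = 0+0 = 0
k=0,i=3: total = 0+0 = 0
k=0,i=4: total = 0+0 = 0
k=1,i=0: total = 0+0 = 0
k=1,i=1: total = 0+1 = 1
k=1,i=2: total = 1+2 = 3
k=1,i=3: total = 3+3 = 6
k=1,i=4: total = 6+4 = 10
k=2,i=0: total = 10+0 = 10
k=2,i=1: total = 10+2 = 12
k=2,i=2: total = 12+4 = 16
k=2,i=3: total = 16+6 = 22
k=2,i=4: total = 22+8 = 30
k=3,i=0: total = 30+0 = 30
k=3,i=1: total = 30+3 = 33
k=3,i=2: total = 33+6 = 39
k=3,i=3: total = 39+9 = 48
k=3,i=4: total = 48+12 = 60

60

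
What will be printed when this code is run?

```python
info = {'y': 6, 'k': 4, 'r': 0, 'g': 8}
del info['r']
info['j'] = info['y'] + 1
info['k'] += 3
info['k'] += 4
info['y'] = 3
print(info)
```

{'y': 3, 'k': 11, 'g': 8, 'j': 7}

del 'r' → {'y': 6, 'k': 4, 'g': 8}
info['j'] = info['y']+1 = 7 → {'y': 6, 'k': 4, 'g': 8, 'j': 7}
info['k'] = 4+3 = 7 → {'y': 6, 'k': 7, 'g': 8, 'j': 7}
info['k'] = 7+4 = 11 → {'y': 6, 'k': 11, 'g': 8, 'j': 7}
info['y'] = 3 → {'y': 3, 'k': 11, 'g': 8, 'j': 7}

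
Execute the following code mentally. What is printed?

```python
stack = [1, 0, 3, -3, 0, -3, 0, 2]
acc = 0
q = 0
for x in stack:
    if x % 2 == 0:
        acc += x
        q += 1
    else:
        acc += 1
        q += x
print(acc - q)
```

4

x=1: not even, acc = 0+1 = 1; q=1
x=0: even, acc = 1+0 = 1; q=2
x=3: not even, acc = 1+1 = 2; q=5
x=-3: not even, acc = 2+1 = 3; q=2
x=0: even, acc = 3+0 = 3; q=3
x=-3: not even, acc = 3+1 = 4; q=0
x=0: even, acc = 4+0 = 4; q=1
x=2: even, acc = 4+2 = 6; q=2
acc-q = 6-2 = 4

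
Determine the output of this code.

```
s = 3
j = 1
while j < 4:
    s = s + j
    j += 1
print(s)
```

9

j=1: s = 3+1 = 4
j=2: s = 4+2 = 6
j=3: s = 6+3 = 9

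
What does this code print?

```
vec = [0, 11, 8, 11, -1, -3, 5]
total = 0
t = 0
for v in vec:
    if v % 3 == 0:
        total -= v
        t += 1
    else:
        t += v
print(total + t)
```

v=0: %3==0, total = 0-0 = 0; t=1
v=11: not %3==0; t=12
v=8: not %3==0; t=20
v=11: not %3==0; t=31
v=-1: not %3==0; t=30
v=-3: %3==0, total = 0-(-3) = 3; t=31
v=5: not %3==0; t=36
total+t = 3+36 = 39

39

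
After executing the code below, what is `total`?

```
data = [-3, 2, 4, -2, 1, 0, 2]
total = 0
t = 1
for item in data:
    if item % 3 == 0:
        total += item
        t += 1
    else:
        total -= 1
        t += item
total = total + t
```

item=-3: %3==0, total = 0+(-3) = -3; t=2
item=2: not %3==0, total = (-3)-1 = -4; t=4
item=4: not %3==0, total = (-4)-1 = -5; t=8
item=-2: not %3==0, total = (-5)-1 = -6; t=6
item=1: not %3==0, total = (-6)-1 = -7; t=7
item=0: %3==0, total = (-7)+0 = -7; t=8
item=2: not %3==0, total = (-7)-1 = -8; t=10
total+t = (-8)+10 = 2

2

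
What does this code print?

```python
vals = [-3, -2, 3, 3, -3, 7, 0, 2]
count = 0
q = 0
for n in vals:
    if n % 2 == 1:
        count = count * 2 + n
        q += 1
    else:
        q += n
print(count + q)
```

-6

n=-3: odd, count = 0*2+(-3) = -3; q=1
n=-2: not odd; q=-1
n=3: odd, count = (-3)*2+3 = -3; q=0
n=3: odd, count = (-3)*2+3 = -3; q=1
n=-3: odd, count = (-3)*2+(-3) = -9; q=2
n=7: odd, count = (-9)*2+7 = -11; q=3
n=0: not odd; q=3
n=2: not odd; q=5
count+q = (-11)+5 = -6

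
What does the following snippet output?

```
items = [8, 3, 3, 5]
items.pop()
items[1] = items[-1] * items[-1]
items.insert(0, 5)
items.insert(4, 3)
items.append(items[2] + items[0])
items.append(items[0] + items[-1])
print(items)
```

[5, 8, 9, 3, 3, 14, 19]

pop() removes 5 → [8, 3, 3]
items[1] = items[-1]*items[-1] = 3*3 = 9 → [8, 9, 3]
insert 5 at 0 → [5, 8, 9, 3]
insert 3 at 4 → [5, 8, 9, 3, 3]
append items[2]+items[0] = 9+5 = 14 → [5, 8, 9, 3, 3, 14]
append items[0]+items[-1] = 5+14 = 19 → [5, 8, 9, 3, 3, 14, 19]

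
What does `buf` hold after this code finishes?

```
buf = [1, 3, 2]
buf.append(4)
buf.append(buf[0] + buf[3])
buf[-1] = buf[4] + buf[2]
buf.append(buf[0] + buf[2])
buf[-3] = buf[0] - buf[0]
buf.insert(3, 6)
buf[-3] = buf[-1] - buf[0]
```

[1, 3, 2, 6, 2, 7, 3]

append 4 → [1, 3, 2, 4]
append buf[0]+buf[3] = 1+4 = 5 → [1, 3, 2, 4, 5]
buf[-1] = buf[4]+buf[2] = 5+2 = 7 → [1, 3, 2, 4, 7]
append buf[0]+buf[2] = 1+2 = 3 → [1, 3, 2, 4, 7, 3]
buf[-3] = buf[0]-buf[0] = 1-1 = 0 → [1, 3, 2, 0, 7, 3]
insert 6 at 3 → [1, 3, 2, 6, 0, 7, 3]
buf[-3] = buf[-1]-buf[0] = 3-1 = 2 → [1, 3, 2, 6, 2, 7, 3]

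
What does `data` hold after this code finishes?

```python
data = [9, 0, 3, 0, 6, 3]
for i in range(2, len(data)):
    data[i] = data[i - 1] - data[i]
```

[9, 0, -3, -3, -9, -12]

i=2: data[2] = 0-3 = -3 → [9, 0, -3, 0, 6, 3]
i=3: data[3] = (-3)-0 = -3 → [9, 0, -3, -3, 6, 3]
i=4: data[4] = (-3)-6 = -9 → [9, 0, -3, -3, -9, 3]
i=5: data[5] = (-9)-3 = -12 → [9, 0, -3, -3, -9, -12]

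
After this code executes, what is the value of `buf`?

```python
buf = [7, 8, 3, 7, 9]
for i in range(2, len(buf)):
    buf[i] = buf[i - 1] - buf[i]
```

[7, 8, 5, -2, -11]

i=2: buf[2] = 8-3 = 5 → [7, 8, 5, 7, 9]
i=3: buf[3] = 5-7 = -2 → [7, 8, 5, -2, 9]
i=4: buf[4] = (-2)-9 = -11 → [7, 8, 5, -2, -11]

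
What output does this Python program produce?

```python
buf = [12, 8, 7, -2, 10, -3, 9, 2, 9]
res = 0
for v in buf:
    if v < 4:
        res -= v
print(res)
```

v=12: not <4
v=8: not <4
v=7: not <4
v=-2: <4, res = 0-(-2) = 2
v=10: not <4
v=-3: <4, res = 2-(-3) = 5
v=9: not <4
v=2: <4, res = 5-2 = 3
v=9: not <4

3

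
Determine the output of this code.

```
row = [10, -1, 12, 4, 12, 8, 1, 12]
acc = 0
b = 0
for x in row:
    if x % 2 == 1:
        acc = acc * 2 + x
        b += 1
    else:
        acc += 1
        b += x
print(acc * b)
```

720

x=10: not odd, acc = 0+1 = 1; b=10
x=-1: odd, acc = 1*2+(-1) = 1; b=11
x=12: not odd, acc = 1+1 = 2; b=23
x=4: not odd, acc = 2+1 = 3; b=27
x=12: not odd, acc = 3+1 = 4; b=39
x=8: not odd, acc = 4+1 = 5; b=47
x=1: odd, acc = 5*2+1 = 11; b=48
x=12: not odd, acc = 11+1 = 12; b=60
acc*b = 12*60 = 720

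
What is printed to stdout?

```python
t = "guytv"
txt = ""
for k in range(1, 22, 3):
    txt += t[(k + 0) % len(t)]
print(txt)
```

k=1: add t[1]='u' → 'u'
k=4: add t[4]='v' → 'uv'
k=7: add t[2]='y' → 'uvy'
k=10: add t[0]='g' → 'uvyg'
k=13: add t[3]='t' → 'uvygt'
k=16: add t[1]='u' → 'uvygtu'
k=19: add t[4]='v' → 'uvygtuv'

uvygtuv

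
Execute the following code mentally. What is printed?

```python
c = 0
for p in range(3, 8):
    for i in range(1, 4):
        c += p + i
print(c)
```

p=3,i=1: c = 0+4 = 4
p=3,i=2: c = 4+5 = 9
p=3,i=3: c = 9+6 = 15
p=4,i=1: c = 15+5 = 20
p=4,i=2: c = 20+6 = 26
p=4,i=3: c = 26+7 = 33
p=5,i=1: c = 33+6 = 39
p=5,i=2: c = 39+7 = 46
p=5,i=3: c = 46+8 = 54
p=6,i=1: c = 54+7 = 61
p=6,i=2: c = 61+8 = 69
p=6,i=3: c = 69+9 = 78
p=7,i=1: c = 78+8 = 86
p=7,i=2: c = 86+9 = 95
p=7,i=3: c = 95+10 = 105

105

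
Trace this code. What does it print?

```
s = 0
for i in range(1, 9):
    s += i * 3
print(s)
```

108

i=1: s = 0+1*3 = 3
i=2: s = 3+2*3 = 9
i=3: s = 9+3*3 = 18
i=4: s = 18+4*3 = 30
i=5: s = 30+5*3 = 45
i=6: s = 45+6*3 = 63
i=7: s = 63+7*3 = 84
i=8: s = 84+8*3 = 108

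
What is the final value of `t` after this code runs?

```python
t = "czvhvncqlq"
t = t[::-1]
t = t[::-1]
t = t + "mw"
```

'czvhvncqlqmw'

reverse → 'qlqcnvhvzc'
reverse → 'czvhvncqlq'
+ 'mw' → 'czvhvncqlqmw'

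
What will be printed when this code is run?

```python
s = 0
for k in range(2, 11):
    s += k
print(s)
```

k=2: s = 0+2 = 2
k=3: s = 2+3 = 5
k=4: s = 5+4 = 9
k=5: s = 9+5 = 14
k=6: s = 14+6 = 20
k=7: s = 20+7 = 27
k=8: s = 27+8 = 35
k=9: s = 35+9 = 44
k=10: s = 44+10 = 54

54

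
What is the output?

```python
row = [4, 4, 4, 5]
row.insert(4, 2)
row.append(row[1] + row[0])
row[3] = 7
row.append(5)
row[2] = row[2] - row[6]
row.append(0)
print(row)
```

[4, 4, -1, 7, 2, 8, 5, 0]

insert 2 at 4 → [4, 4, 4, 5, 2]
append row[1]+row[0] = 4+4 = 8 → [4, 4, 4, 5, 2, 8]
row[3] = 7 → [4, 4, 4, 7, 2, 8]
append 5 → [4, 4, 4, 7, 2, 8, 5]
row[2] = row[2]-row[6] = 4-5 = -1 → [4, 4, -1, 7, 2, 8, 5]
append 0 → [4, 4, -1, 7, 2, 8, 5, 0]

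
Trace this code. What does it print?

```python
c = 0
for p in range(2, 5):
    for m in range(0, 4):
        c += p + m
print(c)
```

p=2,m=0: c = 0+2 = 2
p=2,m=1: c = 2+3 = 5
p=2,m=2: c = 5+4 = 9
p=2,m=3: c = 9+5 = 14
p=3,m=0: c = 14+3 = 17
p=3,m=1: c = 17+4 = 21
p=3,m=2: c = 21+5 = 26
p=3,m=3: c = 26+6 = 32
p=4,m=0: c = 32+4 = 36
p=4,m=1: c = 36+5 = 41
p=4,m=2: c = 41+6 = 47
p=4,m=3: c = 47+7 = 54

54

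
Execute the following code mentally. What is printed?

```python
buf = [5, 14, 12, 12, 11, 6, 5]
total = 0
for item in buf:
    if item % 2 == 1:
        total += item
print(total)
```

item=5: odd, total = 0+5 = 5
item=14: not odd
item=12: not odd
item=12: not odd
item=11: odd, total = 5+11 = 16
item=6: not odd
item=5: odd, total = 16+5 = 21

21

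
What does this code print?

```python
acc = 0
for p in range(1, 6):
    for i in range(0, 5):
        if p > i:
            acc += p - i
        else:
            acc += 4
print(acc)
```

p=1,i=0: 1>0, acc = 0+1 = 1
p=1,i=1: not 1>1, acc = 1+4 = 5
p=1,i=2: not 1>2, acc = 5+4 = 9
p=1,i=3: not 1>3, acc = 9+4 = 13
p=1,i=4: not 1>4, acc = 13+4 = 17
p=2,i=0: 2>0, acc = 17+2 = 19
p=2,i=1: 2>1, acc = 19+1 = 20
p=2,i=2: not 2>2, acc = 20+4 = 24
p=2,i=3: not 2>3, acc = 24+4 = 28
p=2,i=4: not 2>4, acc = 28+4 = 32
p=3,i=0: 3>0, acc = 32+3 = 35
p=3,i=1: 3>1, acc = 35+2 = 37
p=3,i=2: 3>2, acc = 37+1 = 38
p=3,i=3: not 3>3, acc = 38+4 = 42
p=3,i=4: not 3>4, acc = 42+4 = 46
p=4,i=0: 4>0, acc = 46+4 = 50
p=4,i=1: 4>1, acc = 50+3 = 53
p=4,i=2: 4>2, acc = 53+2 = 55
p=4,i=3: 4>3, acc = 55+1 = 56
p=4,i=4: not 4>4, acc = 56+4 = 60
p=5,i=0: 5>0, acc = 60+5 = 65
p=5,i=1: 5>1, acc = 65+4 = 69
p=5,i=2: 5>2, acc = 69+3 = 72
p=5,i=3: 5>3, acc = 72+2 = 74
p=5,i=4: 5>4, acc = 74+1 = 75

75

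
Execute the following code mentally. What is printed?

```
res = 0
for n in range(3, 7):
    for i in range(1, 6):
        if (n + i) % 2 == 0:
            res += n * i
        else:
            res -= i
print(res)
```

n=3,i=1: even sum, res = 0+3 = 3
n=3,i=2: odd sum, res = 3-2 = 1
n=3,i=3: even sum, res = 1+9 = 10
n=3,i=4: odd sum, res = 10-4 = 6
n=3,i=5: even sum, res = 6+15 = 21
n=4,i=1: odd sum, res = 21-1 = 20
n=4,i=2: even sum, res = 20+8 = 28
n=4,i=3: odd sum, res = 28-3 = 25
n=4,i=4: even sum, res = 25+16 = 41
n=4,i=5: odd sum, res = 41-5 = 36
n=5,i=1: even sum, res = 36+5 = 41
n=5,i=2: odd sum, res = 41-2 = 39
n=5,i=3: even sum, res = 39+15 = 54
n=5,i=4: odd sum, res = 54-4 = 50
n=5,i=5: even sum, res = 50+25 = 75
n=6,i=1: odd sum, res = 75-1 = 74
n=6,i=2: even sum, res = 74+12 = 86
n=6,i=3: odd sum, res = 86-3 = 83
n=6,i=4: even sum, res = 83+24 = 107
n=6,i=5: odd sum, res = 107-5 = 102

102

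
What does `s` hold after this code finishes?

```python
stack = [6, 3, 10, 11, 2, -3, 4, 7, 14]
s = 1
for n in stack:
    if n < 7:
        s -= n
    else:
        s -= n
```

n=6: <7, s = 1-6 = -5
n=3: <7, s = (-5)-3 = -8
n=10: not <7, s = (-8)-10 = -18
n=11: not <7, s = (-18)-11 = -29
n=2: <7, s = (-29)-2 = -31
n=-3: <7, s = (-31)-(-3) = -28
n=4: <7, s = (-28)-4 = -32
n=7: not <7, s = (-32)-7 = -39
n=14: not <7, s = (-39)-14 = -53

-53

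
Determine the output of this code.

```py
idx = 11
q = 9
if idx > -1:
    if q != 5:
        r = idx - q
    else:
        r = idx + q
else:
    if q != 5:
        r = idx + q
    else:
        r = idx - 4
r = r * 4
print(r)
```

8

idx=11, q=9
idx > -1 is True; q != 5 is True
→ r = idx - q = 2
r = 2*4 = 8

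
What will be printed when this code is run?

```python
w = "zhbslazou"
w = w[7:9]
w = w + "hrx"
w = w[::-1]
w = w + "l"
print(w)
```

xrhuol

slice [7:9] → 'ou'
+ 'hrx' → 'ouhrx'
reverse → 'xrhuo'
+ 'l' → 'xrhuol'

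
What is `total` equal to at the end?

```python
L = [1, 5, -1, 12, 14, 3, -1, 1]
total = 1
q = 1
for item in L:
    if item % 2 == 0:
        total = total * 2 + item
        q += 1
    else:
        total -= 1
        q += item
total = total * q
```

297

item=1: not even, total = 1-1 = 0; q=2
item=5: not even, total = 0-1 = -1; q=7
item=-1: not even, total = (-1)-1 = -2; q=6
item=12: even, total = (-2)*2+12 = 8; q=7
item=14: even, total = 8*2+14 = 30; q=8
item=3: not even, total = 30-1 = 29; q=11
item=-1: not even, total = 29-1 = 28; q=10
item=1: not even, total = 28-1 = 27; q=11
total*q = 27*11 = 297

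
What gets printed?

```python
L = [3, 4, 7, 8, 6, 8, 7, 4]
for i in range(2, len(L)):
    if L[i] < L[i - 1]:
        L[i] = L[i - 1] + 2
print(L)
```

[3, 4, 7, 8, 10, 12, 14, 16]

i=2: 7>=4, unchanged → [3, 4, 7, 8, 6, 8, 7, 4]
i=3: 8>=7, unchanged → [3, 4, 7, 8, 6, 8, 7, 4]
i=4: 6<8, L[4] = 8+2 = 10 → [3, 4, 7, 8, 10, 8, 7, 4]
i=5: 8<10, L[5] = 10+2 = 12 → [3, 4, 7, 8, 10, 12, 7, 4]
i=6: 7<12, L[6] = 12+2 = 14 → [3, 4, 7, 8, 10, 12, 14, 4]
i=7: 4<14, L[7] = 14+2 = 16 → [3, 4, 7, 8, 10, 12, 14, 16]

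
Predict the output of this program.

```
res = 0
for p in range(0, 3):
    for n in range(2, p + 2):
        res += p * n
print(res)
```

p=1,n=2: res = 0+2 = 2
p=2,n=2: res = 2+4 = 6
p=2,n=3: res = 6+6 = 12

12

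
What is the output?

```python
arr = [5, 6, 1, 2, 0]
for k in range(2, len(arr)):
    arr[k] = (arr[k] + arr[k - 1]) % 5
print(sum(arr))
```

k=2: arr[2] = (1+6)%5 = 2 → [5, 6, 2, 2, 0]
k=3: arr[3] = (2+2)%5 = 4 → [5, 6, 2, 4, 0]
k=4: arr[4] = (0+4)%5 = 4 → [5, 6, 2, 4, 4]
sum = 21

21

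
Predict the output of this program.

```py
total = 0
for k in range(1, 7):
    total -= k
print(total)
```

-21

k=1: total = 0-1 = -1
k=2: total = (-1)-2 = -3
k=3: total = (-3)-3 = -6
k=4: total = (-6)-4 = -10
k=5: total = (-10)-5 = -15
k=6: total = (-15)-6 = -21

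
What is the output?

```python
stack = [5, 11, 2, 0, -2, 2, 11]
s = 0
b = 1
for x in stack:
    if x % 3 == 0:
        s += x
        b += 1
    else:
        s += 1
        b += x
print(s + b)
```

37

x=5: not %3==0, s = 0+1 = 1; b=6
x=11: not %3==0, s = 1+1 = 2; b=17
x=2: not %3==0, s = 2+1 = 3; b=19
x=0: %3==0, s = 3+0 = 3; b=20
x=-2: not %3==0, s = 3+1 = 4; b=18
x=2: not %3==0, s = 4+1 = 5; b=20
x=11: not %3==0, s = 5+1 = 6; b=31
s+b = 6+31 = 37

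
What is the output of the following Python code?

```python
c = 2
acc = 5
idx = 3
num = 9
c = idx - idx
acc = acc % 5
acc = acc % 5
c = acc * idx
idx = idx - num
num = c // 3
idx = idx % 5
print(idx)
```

4

c = 3-3 = 0
acc = 5%5 = 0
acc = 0%5 = 0
c = 0*3 = 0
idx = 3-9 = -6
num = 0//3 = 0
idx = (-6)%5 = 4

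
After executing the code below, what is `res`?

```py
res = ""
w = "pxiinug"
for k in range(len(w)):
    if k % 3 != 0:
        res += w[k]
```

k=0: skip
k=1: add 'x' → 'x'
k=2: add 'i' → 'xi'
k=3: skip
k=4: add 'n' → 'xin'
k=5: add 'u' → 'xinu'
k=6: skip

'xinu'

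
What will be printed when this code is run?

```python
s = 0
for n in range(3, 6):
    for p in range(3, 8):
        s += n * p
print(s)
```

300

n=3,p=3: s = 0+9 = 9
n=3,p=4: s = 9+12 = 21
n=3,p=5: s = 21+15 = 36
n=3,p=6: s = 36+18 = 54
n=3,p=7: s = 54+21 = 75
n=4,p=3: s = 75+12 = 87
n=4,p=4: s = 87+16 = 103
n=4,p=5: s = 103+20 = 123
n=4,p=6: s = 123+24 = 147
n=4,p=7: s = 147+28 = 175
n=5,p=3: s = 175+15 = 190
n=5,p=4: s = 190+20 = 210
n=5,p=5: s = 210+25 = 235
n=5,p=6: s = 235+30 = 265
n=5,p=7: s = 265+35 = 300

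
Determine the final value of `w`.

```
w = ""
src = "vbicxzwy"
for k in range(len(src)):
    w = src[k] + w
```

'ywzxcibv'

k=0: prepend 'v' → 'v'
k=1: prepend 'b' → 'bv'
k=2: prepend 'i' → 'ibv'
k=3: prepend 'c' → 'cibv'
k=4: prepend 'x' → 'xcibv'
k=5: prepend 'z' → 'zxcibv'
k=6: prepend 'w' → 'wzxcibv'
k=7: prepend 'y' → 'ywzxcibv'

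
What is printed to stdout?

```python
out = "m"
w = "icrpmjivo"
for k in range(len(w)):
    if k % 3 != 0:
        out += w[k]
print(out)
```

mcrmjvo

k=0: skip
k=1: add 'c' → 'mc'
k=2: add 'r' → 'mcr'
k=3: skip
k=4: add 'm' → 'mcrm'
k=5: add 'j' → 'mcrmj'
k=6: skip
k=7: add 'v' → 'mcrmjv'
k=8: add 'o' → 'mcrmjvo'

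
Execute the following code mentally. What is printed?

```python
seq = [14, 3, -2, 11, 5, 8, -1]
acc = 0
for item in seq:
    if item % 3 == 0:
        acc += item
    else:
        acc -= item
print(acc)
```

item=14: not %3==0, acc = 0-14 = -14
item=3: %3==0, acc = (-14)+3 = -11
item=-2: not %3==0, acc = (-11)-(-2) = -9
item=11: not %3==0, acc = (-9)-11 = -20
item=5: not %3==0, acc = (-20)-5 = -25
item=8: not %3==0, acc = (-25)-8 = -33
item=-1: not %3==0, acc = (-33)-(-1) = -32

-32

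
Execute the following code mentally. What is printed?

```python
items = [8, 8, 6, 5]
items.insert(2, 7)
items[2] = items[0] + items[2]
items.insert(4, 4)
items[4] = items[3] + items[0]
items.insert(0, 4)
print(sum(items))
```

insert 7 at 2 → [8, 8, 7, 6, 5]
items[2] = items[0]+items[2] = 8+7 = 15 → [8, 8, 15, 6, 5]
insert 4 at 4 → [8, 8, 15, 6, 4, 5]
items[4] = items[3]+items[0] = 6+8 = 14 → [8, 8, 15, 6, 14, 5]
insert 4 at 0 → [4, 8, 8, 15, 6, 14, 5]
sum = 60

60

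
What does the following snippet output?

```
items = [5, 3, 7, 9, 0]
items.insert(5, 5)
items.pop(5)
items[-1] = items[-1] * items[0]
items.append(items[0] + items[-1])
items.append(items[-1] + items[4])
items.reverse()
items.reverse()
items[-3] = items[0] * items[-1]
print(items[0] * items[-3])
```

insert 5 at 5 → [5, 3, 7, 9, 0, 5]
pop(5) removes 5 → [5, 3, 7, 9, 0]
items[-1] = items[-1]*items[0] = 0*5 = 0 → [5, 3, 7, 9, 0]
append items[0]+items[-1] = 5+0 = 5 → [5, 3, 7, 9, 0, 5]
append items[-1]+items[4] = 5+0 = 5 → [5, 3, 7, 9, 0, 5, 5]
reverse → [5, 5, 0, 9, 7, 3, 5]
reverse → [5, 3, 7, 9, 0, 5, 5]
items[-3] = items[0]*items[-1] = 5*5 = 25 → [5, 3, 7, 9, 25, 5, 5]
items[0]*items[-3] = 5*25 = 125

125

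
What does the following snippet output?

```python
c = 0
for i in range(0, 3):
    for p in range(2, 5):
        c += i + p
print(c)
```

i=0,p=2: c = 0+2 = 2
i=0,p=3: c = 2+3 = 5
i=0,p=4: c = 5+4 = 9
i=1,p=2: c = 9+3 = 12
i=1,p=3: c = 12+4 = 16
i=1,p=4: c = 16+5 = 21
i=2,p=2: c = 21+4 = 25
i=2,p=3: c = 25+5 = 30
i=2,p=4: c = 30+6 = 36

36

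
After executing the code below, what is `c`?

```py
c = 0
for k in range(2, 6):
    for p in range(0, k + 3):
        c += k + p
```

k=2,p=0: c = 0+2 = 2
k=2,p=1: c = 2+3 = 5
k=2,p=2: c = 5+4 = 9
k=2,p=3: c = 9+5 = 14
k=2,p=4: c = 14+6 = 20
k=3,p=0: c = 20+3 = 23
k=3,p=1: c = 23+4 = 27
k=3,p=2: c = 27+5 = 32
k=3,p=3: c = 32+6 = 38
k=3,p=4: c = 38+7 = 45
k=3,p=5: c = 45+8 = 53
k=4,p=0: c = 53+4 = 57
k=4,p=1: c = 57+5 = 62
k=4,p=2: c = 62+6 = 68
k=4,p=3: c = 68+7 = 75
k=4,p=4: c = 75+8 = 83
k=4,p=5: c = 83+9 = 92
k=4,p=6: c = 92+10 = 102
k=5,p=0: c = 102+5 = 107
k=5,p=1: c = 107+6 = 113
k=5,p=2: c = 113+7 = 120
k=5,p=3: c = 120+8 = 128
k=5,p=4: c = 128+9 = 137
k=5,p=5: c = 137+10 = 147
k=5,p=6: c = 147+11 = 158
k=5,p=7: c = 158+12 = 170

170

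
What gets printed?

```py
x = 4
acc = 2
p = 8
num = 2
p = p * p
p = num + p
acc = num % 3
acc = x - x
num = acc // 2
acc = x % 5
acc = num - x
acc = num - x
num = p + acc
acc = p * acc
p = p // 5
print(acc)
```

-264

p = 8*8 = 64
p = 2+64 = 66
acc = 2%3 = 2
acc = 4-4 = 0
num = 0//2 = 0
acc = 4%5 = 4
acc = 0-4 = -4
acc = 0-4 = -4
num = 66+(-4) = 62
acc = 66*(-4) = -264
p = 66//5 = 13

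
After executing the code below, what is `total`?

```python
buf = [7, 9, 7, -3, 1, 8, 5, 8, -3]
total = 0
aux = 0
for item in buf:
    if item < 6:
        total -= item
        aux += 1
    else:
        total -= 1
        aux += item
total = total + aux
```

38

item=7: not <6, total = 0-1 = -1; aux=7
item=9: not <6, total = (-1)-1 = -2; aux=16
item=7: not <6, total = (-2)-1 = -3; aux=23
item=-3: <6, total = (-3)-(-3) = 0; aux=24
item=1: <6, total = 0-1 = -1; aux=25
item=8: not <6, total = (-1)-1 = -2; aux=33
item=5: <6, total = (-2)-5 = -7; aux=34
item=8: not <6, total = (-7)-1 = -8; aux=42
item=-3: <6, total = (-8)-(-3) = -5; aux=43
total+aux = (-5)+43 = 38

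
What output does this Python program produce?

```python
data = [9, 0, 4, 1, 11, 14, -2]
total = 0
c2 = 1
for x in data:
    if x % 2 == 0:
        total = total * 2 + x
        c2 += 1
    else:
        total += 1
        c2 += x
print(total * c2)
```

x=9: not even, total = 0+1 = 1; c2=10
x=0: even, total = 1*2+0 = 2; c2=11
x=4: even, total = 2*2+4 = 8; c2=12
x=1: not even, total = 8+1 = 9; c2=13
x=11: not even, total = 9+1 = 10; c2=24
x=14: even, total = 10*2+14 = 34; c2=25
x=-2: even, total = 34*2+(-2) = 66; c2=26
total*c2 = 66*26 = 1716

1716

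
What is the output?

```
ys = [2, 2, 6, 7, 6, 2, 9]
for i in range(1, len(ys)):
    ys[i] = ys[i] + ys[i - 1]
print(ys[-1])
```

i=1: ys[1] = 2+2 = 4 → [2, 4, 6, 7, 6, 2, 9]
i=2: ys[2] = 6+4 = 10 → [2, 4, 10, 7, 6, 2, 9]
i=3: ys[3] = 7+10 = 17 → [2, 4, 10, 17, 6, 2, 9]
i=4: ys[4] = 6+17 = 23 → [2, 4, 10, 17, 23, 2, 9]
i=5: ys[5] = 2+23 = 25 → [2, 4, 10, 17, 23, 25, 9]
i=6: ys[6] = 9+25 = 34 → [2, 4, 10, 17, 23, 25, 34]

34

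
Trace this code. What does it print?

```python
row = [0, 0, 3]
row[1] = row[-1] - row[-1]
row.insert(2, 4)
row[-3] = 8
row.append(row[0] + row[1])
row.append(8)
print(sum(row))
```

31

row[1] = row[-1]-row[-1] = 3-3 = 0 → [0, 0, 3]
insert 4 at 2 → [0, 0, 4, 3]
row[-3] = 8 → [0, 8, 4, 3]
append row[0]+row[1] = 0+8 = 8 → [0, 8, 4, 3, 8]
append 8 → [0, 8, 4, 3, 8, 8]
sum = 31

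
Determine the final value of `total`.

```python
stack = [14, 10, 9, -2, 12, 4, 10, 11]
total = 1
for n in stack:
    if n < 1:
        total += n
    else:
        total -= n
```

n=14: not <1, total = 1-14 = -13
n=10: not <1, total = (-13)-10 = -23
n=9: not <1, total = (-23)-9 = -32
n=-2: <1, total = (-32)+(-2) = -34
n=12: not <1, total = (-34)-12 = -46
n=4: not <1, total = (-46)-4 = -50
n=10: not <1, total = (-50)-10 = -60
n=11: not <1, total = (-60)-11 = -71

-71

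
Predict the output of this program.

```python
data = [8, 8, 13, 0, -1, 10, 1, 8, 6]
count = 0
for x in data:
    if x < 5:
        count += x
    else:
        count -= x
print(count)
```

x=8: not <5, count = 0-8 = -8
x=8: not <5, count = (-8)-8 = -16
x=13: not <5, count = (-16)-13 = -29
x=0: <5, count = (-29)+0 = -29
x=-1: <5, count = (-29)+(-1) = -30
x=10: not <5, count = (-30)-10 = -40
x=1: <5, count = (-40)+1 = -39
x=8: not <5, count = (-39)-8 = -47
x=6: not <5, count = (-47)-6 = -53

-53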